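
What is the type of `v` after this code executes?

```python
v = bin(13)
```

bin() returns str representation

str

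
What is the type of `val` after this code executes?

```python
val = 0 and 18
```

'and' returns the first falsy value (0, which is int)

int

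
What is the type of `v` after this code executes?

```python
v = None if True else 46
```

Ternary: condition is True, if branch (None) taken → NoneType

NoneType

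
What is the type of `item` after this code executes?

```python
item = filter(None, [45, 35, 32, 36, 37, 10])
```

filter() returns a filter iterator object

filter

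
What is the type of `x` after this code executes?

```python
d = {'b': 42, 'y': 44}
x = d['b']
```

Accessing dict[str, int] with key 'b' returns int value 42

int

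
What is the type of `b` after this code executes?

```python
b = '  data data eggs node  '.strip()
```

str.strip() returns str

str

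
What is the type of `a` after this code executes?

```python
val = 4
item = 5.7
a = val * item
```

int * float returns float (4 * 5.7 = 22.8)

float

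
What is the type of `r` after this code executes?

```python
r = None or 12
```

'or' with None returns the other value (12, int)

int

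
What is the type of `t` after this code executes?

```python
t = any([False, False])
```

any() returns bool

bool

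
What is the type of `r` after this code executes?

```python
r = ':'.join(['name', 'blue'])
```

str.join() returns str

str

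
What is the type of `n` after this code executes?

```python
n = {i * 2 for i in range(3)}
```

A set comprehension {expr for x in iterable} produces a set

set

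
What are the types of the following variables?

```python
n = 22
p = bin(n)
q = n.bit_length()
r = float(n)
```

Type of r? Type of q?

float() returns float; int.bit_length() returns int

float, int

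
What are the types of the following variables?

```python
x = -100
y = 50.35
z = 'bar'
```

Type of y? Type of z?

y is float; z is str

float, str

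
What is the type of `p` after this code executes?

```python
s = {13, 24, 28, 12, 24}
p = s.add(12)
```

set.add() returns None (mutates in place)

NoneType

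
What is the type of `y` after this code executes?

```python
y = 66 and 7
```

'and' returns the last value when all truthy (7, which is int)

int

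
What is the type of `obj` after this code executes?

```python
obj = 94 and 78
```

'and' returns the last value when all truthy (78, which is int)

int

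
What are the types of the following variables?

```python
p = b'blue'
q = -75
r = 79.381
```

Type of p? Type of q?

p is bytes; q is int

bytes, int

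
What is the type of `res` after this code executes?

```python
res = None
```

None has type NoneType

NoneType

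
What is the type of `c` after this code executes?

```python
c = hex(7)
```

hex() returns str representation

str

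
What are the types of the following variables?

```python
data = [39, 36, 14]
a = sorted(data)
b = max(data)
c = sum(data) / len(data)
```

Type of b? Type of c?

max of ints returns int; int / int returns float

int, float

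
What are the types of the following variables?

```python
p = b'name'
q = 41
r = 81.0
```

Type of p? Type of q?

p is bytes; q is int

bytes, int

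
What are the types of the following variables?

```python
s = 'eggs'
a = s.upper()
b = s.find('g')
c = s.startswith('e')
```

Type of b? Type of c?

str.find() returns int; str.startswith() returns bool

int, bool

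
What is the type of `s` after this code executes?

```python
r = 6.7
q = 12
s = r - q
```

float - int returns float (6.7 - 12 = -5.3)

float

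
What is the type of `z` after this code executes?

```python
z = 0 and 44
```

'and' returns the first falsy value (0, which is int)

int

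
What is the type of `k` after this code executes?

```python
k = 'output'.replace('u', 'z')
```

str.replace() returns str

str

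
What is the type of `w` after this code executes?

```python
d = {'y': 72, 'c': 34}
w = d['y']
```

Accessing dict[str, int] with key 'y' returns int value 72

int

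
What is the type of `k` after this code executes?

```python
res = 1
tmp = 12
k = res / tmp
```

int / int always returns float in Python 3 (1 / 12 = 0.0833333)

float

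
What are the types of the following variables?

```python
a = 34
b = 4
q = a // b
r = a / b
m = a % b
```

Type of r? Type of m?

int / int returns float; int % int returns int

float, int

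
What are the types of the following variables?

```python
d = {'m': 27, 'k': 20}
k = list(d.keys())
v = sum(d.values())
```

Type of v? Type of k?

sum of int values returns int; list(...) returns list

int, list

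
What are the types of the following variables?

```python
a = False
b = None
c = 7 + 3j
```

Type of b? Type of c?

b is NoneType; c is complex

NoneType, complex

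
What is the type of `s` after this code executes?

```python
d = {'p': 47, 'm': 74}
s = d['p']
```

Accessing dict[str, int] with key 'p' returns int value 47

int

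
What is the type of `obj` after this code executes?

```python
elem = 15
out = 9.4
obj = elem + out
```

int + float returns float (15 + 9.4 = 24.4)

float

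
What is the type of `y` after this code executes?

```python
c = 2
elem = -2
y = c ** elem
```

int ** negative int returns float

float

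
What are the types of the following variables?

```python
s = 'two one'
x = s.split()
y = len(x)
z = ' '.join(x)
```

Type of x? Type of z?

str.split() returns list; str.join() returns str

list, str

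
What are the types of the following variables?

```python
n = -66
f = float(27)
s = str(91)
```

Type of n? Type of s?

n is int; s is str

int, str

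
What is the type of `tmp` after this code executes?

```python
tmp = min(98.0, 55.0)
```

min() of floats returns float

float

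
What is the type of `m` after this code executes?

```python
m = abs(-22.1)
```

abs() of float returns float

float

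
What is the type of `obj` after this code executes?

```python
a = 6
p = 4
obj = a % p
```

int % int returns int (6 % 4 = 2)

int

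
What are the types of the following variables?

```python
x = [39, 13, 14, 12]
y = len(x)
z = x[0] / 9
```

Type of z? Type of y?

int / int returns float; len() returns int

float, int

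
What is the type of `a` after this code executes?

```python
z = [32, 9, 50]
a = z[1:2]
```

Slicing a list always returns a list

list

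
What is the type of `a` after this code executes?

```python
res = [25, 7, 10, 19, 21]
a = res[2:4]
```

Slicing a list always returns a list

list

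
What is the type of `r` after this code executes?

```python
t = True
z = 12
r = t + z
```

bool + int returns int (True is 1, so 1 + 12 = 13)

int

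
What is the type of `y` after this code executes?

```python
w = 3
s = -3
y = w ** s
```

int ** negative int returns float

float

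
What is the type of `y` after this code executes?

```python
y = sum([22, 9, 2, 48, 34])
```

sum() of ints returns int

int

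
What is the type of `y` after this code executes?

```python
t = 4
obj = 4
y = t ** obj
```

int ** positive int returns int (4 ** 4 = 256)

int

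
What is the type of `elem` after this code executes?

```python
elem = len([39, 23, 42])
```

len() always returns int

int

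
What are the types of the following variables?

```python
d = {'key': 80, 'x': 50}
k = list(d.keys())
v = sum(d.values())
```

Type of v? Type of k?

sum of int values returns int; list(...) returns list

int, list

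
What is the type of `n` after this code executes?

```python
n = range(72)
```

range() returns a range object

range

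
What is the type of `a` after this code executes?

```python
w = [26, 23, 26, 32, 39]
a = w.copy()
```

list.copy() returns list

list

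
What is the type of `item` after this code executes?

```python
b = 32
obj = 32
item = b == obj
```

Equality comparison returns bool

bool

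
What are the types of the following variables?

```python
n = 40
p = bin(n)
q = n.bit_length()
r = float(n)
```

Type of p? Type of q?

bin() returns str; int.bit_length() returns int

str, int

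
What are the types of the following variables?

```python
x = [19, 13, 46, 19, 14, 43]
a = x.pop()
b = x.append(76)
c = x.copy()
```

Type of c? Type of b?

list.copy() returns list; list.append() returns None

list, NoneType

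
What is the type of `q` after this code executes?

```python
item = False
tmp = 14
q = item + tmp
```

bool + int returns int (False is 0, so 0 + 14 = 14)

int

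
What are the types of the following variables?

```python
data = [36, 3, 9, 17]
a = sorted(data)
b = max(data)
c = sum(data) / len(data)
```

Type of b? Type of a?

max of ints returns int; sorted() returns list

int, list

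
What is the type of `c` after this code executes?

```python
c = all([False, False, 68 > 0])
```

all() returns bool

bool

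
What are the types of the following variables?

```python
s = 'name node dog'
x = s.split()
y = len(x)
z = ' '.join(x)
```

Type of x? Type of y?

str.split() returns list; len() returns int

list, int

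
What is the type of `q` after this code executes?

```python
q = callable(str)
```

callable() returns bool

bool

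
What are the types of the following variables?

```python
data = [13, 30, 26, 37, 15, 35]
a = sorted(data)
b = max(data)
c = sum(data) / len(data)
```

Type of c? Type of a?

int / int returns float; sorted() returns list

float, list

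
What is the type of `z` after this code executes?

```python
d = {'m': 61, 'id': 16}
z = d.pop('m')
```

dict.pop() returns the value (int)

int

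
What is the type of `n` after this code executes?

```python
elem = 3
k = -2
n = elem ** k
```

int ** negative int returns float

float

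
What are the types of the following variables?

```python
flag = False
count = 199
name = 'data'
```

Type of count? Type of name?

count is int; name is str

int, str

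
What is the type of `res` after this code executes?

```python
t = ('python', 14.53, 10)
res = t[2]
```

Index 2 of tuple is 10 which is int

int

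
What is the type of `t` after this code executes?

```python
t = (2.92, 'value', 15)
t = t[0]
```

Index 0 of tuple is 2.92 which is float

float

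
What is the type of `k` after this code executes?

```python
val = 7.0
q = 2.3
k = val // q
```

float // float returns float (floor division preserves float type)

float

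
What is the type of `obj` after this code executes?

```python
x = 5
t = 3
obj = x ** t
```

int ** positive int returns int (5 ** 3 = 125)

int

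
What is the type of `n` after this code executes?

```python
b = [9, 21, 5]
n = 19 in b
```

'in' operator returns bool

bool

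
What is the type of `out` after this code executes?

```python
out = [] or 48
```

'or' returns first truthy value (48, which is int)

int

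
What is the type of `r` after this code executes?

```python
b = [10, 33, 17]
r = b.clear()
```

list.clear() returns None

NoneType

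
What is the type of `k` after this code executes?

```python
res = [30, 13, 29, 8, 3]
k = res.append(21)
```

list.append() returns None (mutates in place)

NoneType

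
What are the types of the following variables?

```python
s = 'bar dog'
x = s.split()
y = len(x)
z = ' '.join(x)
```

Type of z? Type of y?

str.join() returns str; len() returns int

str, int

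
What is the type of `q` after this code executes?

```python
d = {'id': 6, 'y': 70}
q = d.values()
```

.values() returns a dict_values view object

dict_values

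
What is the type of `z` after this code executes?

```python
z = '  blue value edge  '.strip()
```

str.strip() returns str

str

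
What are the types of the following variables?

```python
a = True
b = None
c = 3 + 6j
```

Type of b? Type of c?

b is NoneType; c is complex

NoneType, complex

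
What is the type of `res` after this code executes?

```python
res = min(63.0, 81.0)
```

min() of floats returns float

float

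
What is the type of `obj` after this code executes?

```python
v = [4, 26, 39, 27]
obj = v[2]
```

Indexing a list of ints returns int (v[2] = 39)

int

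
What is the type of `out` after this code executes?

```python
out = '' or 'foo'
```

'or' returns first truthy value ('foo', which is str)

str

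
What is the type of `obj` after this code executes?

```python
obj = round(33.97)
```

round() with no ndigits arg returns int

int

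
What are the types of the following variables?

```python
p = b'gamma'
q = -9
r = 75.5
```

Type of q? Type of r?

q is int; r is float

int, float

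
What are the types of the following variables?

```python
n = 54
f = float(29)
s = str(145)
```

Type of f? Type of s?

f is float; s is str

float, str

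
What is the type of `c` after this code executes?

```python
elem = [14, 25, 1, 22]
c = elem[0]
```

Indexing a list of ints returns int (elem[0] = 14)

int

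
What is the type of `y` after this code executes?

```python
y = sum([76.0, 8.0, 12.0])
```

sum() of floats returns float

float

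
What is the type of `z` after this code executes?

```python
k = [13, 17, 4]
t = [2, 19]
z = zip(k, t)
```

zip() returns a zip iterator object

zip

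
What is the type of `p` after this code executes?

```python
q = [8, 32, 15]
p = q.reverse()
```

list.reverse() returns None

NoneType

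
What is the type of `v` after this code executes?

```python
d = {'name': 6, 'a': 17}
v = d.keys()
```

.keys() returns a dict_keys view object

dict_keys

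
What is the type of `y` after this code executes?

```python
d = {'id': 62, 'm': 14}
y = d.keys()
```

.keys() returns a dict_keys view object

dict_keys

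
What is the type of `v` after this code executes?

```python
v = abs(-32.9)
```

abs() of float returns float

float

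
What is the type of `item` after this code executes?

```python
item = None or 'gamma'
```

'or' with None returns the other value ('gamma', str)

str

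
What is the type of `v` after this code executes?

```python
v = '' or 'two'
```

'or' returns first truthy value ('two', which is str)

str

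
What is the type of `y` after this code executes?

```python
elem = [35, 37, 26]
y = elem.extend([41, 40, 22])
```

list.extend() returns None

NoneType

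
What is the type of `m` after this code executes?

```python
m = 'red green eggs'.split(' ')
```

str.split() returns list

list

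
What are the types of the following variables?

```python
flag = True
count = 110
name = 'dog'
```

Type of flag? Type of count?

flag is bool; count is int

bool, int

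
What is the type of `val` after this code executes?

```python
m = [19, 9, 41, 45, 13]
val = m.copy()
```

list.copy() returns list

list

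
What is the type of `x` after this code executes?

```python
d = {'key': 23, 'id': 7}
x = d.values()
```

.values() returns a dict_values view object

dict_values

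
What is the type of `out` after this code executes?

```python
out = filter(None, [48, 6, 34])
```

filter() returns a filter iterator object

filter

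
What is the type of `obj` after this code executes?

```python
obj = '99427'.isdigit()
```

str.isdigit() returns bool

bool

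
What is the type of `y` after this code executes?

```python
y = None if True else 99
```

Ternary: condition is True, if branch (None) taken → NoneType

NoneType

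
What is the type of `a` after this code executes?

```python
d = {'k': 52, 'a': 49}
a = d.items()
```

dict.items() returns a dict_items view

dict_items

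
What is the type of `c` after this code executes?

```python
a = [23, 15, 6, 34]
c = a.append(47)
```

list.append() returns None (mutates in place)

NoneType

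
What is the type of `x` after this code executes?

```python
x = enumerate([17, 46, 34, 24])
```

enumerate() returns an enumerate iterator object

enumerate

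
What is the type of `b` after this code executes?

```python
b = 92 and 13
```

'and' returns the last value when all truthy (13, which is int)

int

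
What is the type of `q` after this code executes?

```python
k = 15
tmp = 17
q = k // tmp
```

int // int returns int (15 // 17 = 0)

int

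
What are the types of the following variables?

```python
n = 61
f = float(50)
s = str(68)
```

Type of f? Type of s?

f is float; s is str

float, str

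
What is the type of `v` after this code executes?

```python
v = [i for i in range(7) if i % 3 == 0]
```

A list comprehension [...] produces a list

list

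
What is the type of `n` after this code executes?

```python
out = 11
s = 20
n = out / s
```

int / int always returns float in Python 3 (11 / 20 = 0.55)

float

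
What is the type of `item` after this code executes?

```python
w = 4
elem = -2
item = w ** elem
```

int ** negative int returns float

float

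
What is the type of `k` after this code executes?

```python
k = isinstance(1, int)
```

isinstance() returns bool

bool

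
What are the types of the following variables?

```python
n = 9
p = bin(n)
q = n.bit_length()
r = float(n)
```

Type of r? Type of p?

float() returns float; bin() returns str

float, str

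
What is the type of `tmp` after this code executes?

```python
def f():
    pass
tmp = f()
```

A function with no return statement returns None

NoneType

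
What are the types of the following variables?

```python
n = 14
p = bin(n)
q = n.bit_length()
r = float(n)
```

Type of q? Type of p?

int.bit_length() returns int; bin() returns str

int, str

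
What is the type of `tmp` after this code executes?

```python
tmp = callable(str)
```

callable() returns bool

bool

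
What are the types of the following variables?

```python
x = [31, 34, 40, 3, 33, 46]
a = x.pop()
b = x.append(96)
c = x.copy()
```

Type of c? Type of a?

list.copy() returns list; list.pop() returns the element (int)

list, int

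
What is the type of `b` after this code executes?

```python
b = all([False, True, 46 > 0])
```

all() returns bool

bool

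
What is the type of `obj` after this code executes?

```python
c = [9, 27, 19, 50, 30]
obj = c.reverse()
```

list.reverse() returns None

NoneType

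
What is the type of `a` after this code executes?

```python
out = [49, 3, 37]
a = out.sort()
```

list.sort() returns None (sorts in place)

NoneType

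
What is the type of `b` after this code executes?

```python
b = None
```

None has type NoneType

NoneType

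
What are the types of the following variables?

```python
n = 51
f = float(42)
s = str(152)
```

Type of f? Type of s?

f is float; s is str

float, str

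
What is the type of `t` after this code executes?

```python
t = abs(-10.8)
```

abs() of float returns float

float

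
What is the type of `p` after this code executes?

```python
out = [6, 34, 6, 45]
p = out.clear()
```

list.clear() returns None

NoneType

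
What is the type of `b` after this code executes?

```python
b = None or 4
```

'or' with None returns the other value (4, int)

int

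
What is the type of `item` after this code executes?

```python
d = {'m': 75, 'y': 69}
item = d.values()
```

.values() returns a dict_values view object

dict_values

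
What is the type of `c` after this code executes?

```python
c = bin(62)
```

bin() returns str representation

str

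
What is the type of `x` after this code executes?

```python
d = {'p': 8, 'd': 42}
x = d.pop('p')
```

dict.pop() returns the value (int)

int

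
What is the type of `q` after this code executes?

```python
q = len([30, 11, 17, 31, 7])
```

len() always returns int

int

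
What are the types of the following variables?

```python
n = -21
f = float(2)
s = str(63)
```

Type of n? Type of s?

n is int; s is str

int, str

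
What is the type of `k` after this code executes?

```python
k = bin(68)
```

bin() returns str representation

str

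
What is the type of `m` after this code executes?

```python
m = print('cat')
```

print() returns None

NoneType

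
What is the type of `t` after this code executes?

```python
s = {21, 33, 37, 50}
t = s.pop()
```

Popping from a set of ints returns int

int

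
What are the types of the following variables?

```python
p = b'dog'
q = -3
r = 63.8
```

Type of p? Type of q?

p is bytes; q is int

bytes, int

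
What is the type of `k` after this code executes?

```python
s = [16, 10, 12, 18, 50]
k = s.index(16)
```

list.index() returns int

int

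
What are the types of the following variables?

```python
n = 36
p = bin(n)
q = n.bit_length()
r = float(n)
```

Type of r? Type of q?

float() returns float; int.bit_length() returns int

float, int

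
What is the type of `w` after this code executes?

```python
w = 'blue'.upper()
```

str.upper() returns str

str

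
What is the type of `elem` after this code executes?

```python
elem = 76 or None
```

'or' returns first truthy value (76, int)

int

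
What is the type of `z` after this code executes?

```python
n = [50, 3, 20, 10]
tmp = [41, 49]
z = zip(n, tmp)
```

zip() returns a zip iterator object

zip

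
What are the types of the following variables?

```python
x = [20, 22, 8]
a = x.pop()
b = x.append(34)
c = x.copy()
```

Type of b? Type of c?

list.append() returns None; list.copy() returns list

NoneType, list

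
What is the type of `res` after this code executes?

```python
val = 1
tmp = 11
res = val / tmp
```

int / int always returns float in Python 3 (1 / 11 = 0.0909091)

float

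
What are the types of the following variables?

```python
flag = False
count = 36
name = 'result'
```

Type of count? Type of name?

count is int; name is str

int, str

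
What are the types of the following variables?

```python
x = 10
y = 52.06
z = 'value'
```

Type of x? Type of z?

x is int; z is str

int, str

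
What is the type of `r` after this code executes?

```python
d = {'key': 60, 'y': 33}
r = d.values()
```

.values() returns a dict_values view object

dict_values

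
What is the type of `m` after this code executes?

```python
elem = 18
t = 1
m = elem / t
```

int / int always returns float in Python 3 (18 / 1 = 18)

float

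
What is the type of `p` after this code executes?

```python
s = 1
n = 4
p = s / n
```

int / int always returns float in Python 3 (1 / 4 = 0.25)

float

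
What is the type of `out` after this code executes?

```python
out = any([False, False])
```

any() returns bool

bool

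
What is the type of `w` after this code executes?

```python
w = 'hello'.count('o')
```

str.count() returns int

int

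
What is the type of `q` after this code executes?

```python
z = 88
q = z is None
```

'is' comparison returns bool

bool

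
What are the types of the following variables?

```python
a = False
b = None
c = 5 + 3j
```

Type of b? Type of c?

b is NoneType; c is complex

NoneType, complex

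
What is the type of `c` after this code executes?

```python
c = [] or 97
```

'or' returns first truthy value (97, which is int)

int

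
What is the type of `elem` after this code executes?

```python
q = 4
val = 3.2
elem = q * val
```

int * float returns float (4 * 3.2 = 12.8)

float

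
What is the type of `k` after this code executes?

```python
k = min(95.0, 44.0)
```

min() of floats returns float

float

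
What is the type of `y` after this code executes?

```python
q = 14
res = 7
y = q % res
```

int % int returns int (14 % 7 = 0)

int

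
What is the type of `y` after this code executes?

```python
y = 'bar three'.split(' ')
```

str.split() returns list

list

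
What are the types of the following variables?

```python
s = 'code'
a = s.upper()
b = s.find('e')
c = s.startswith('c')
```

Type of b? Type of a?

str.find() returns int; str.upper() returns str

int, str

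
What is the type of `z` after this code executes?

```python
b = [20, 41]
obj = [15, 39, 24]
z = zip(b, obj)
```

zip() returns a zip iterator object

zip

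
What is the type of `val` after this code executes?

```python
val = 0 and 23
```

'and' returns the first falsy value (0, which is int)

int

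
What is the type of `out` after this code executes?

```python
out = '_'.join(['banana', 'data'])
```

str.join() returns str

str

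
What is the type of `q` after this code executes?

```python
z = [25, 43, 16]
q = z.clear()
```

list.clear() returns None

NoneType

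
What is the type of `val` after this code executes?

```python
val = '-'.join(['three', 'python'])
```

str.join() returns str

str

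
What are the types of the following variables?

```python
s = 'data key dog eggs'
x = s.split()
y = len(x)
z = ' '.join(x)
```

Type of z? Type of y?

str.join() returns str; len() returns int

str, int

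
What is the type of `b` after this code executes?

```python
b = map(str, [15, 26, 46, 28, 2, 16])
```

map() returns a map iterator object

map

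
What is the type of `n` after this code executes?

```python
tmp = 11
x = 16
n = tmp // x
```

int // int returns int (11 // 16 = 0)

int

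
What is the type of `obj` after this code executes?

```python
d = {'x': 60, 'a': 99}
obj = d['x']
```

Accessing dict[str, int] with key 'x' returns int value 60

int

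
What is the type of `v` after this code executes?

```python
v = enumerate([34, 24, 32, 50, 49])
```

enumerate() returns an enumerate iterator object

enumerate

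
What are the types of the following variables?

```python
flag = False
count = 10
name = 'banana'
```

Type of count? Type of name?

count is int; name is str

int, str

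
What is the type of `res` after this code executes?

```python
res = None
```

None has type NoneType

NoneType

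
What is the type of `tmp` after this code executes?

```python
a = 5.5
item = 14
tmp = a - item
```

float - int returns float (5.5 - 14 = -8.5)

float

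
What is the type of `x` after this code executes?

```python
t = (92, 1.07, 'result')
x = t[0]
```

Index 0 of tuple is 92 which is int

int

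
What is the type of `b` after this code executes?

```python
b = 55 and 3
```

'and' returns the last value when all truthy (3, which is int)

int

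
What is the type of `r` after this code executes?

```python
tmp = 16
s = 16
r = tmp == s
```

Equality comparison returns bool

bool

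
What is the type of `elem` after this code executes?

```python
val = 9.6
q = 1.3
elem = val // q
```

float // float returns float (floor division preserves float type)

float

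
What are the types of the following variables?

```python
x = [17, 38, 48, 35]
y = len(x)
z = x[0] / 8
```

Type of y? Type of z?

len() returns int; int / int returns float

int, float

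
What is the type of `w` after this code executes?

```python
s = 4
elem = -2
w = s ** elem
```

int ** negative int returns float

float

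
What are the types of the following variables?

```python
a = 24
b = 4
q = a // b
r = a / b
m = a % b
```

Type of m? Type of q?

int % int returns int; int // int returns int

int, int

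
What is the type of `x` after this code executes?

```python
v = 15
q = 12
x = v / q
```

int / int always returns float in Python 3 (15 / 12 = 1.25)

float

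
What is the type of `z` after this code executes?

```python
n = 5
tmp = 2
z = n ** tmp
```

int ** positive int returns int (5 ** 2 = 25)

int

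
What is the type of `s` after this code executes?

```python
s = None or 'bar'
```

'or' with None returns the other value ('bar', str)

str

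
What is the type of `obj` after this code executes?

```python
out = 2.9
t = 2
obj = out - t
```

float - int returns float (2.9 - 2 = 0.9)

float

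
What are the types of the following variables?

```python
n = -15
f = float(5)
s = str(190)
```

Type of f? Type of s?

f is float; s is str

float, str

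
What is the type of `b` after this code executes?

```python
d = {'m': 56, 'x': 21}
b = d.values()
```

.values() returns a dict_values view object

dict_values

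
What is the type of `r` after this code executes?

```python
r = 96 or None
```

'or' returns first truthy value (96, int)

int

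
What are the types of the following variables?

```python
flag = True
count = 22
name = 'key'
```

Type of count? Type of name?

count is int; name is str

int, str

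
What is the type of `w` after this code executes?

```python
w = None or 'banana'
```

'or' with None returns the other value ('banana', str)

str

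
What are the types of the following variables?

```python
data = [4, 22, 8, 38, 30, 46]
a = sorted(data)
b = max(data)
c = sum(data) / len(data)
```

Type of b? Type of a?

max of ints returns int; sorted() returns list

int, list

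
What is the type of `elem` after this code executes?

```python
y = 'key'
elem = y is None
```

'is' comparison returns bool

bool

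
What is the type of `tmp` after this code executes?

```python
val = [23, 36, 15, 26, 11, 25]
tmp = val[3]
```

Indexing a list of ints returns int (val[3] = 26)

int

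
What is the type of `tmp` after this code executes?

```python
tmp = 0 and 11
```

'and' returns the first falsy value (0, which is int)

int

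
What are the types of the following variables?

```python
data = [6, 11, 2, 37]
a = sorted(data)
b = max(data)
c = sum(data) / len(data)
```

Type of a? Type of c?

sorted() returns list; int / int returns float

list, float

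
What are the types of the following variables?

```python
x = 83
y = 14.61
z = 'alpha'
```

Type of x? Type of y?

x is int; y is float

int, float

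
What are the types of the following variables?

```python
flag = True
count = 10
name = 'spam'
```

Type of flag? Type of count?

flag is bool; count is int

bool, int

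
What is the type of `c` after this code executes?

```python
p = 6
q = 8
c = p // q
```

int // int returns int (6 // 8 = 0)

int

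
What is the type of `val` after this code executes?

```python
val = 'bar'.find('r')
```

str.find() returns int (index, or -1)

int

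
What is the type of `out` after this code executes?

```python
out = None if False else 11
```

Ternary: condition is False, else branch (11) taken → int

int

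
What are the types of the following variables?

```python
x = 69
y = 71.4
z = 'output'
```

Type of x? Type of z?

x is int; z is str

int, str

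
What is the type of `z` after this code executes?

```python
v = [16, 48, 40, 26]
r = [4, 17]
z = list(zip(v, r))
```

list(zip(...)) returns a list of tuples

list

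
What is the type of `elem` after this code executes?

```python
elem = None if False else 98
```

Ternary: condition is False, else branch (98) taken → int

int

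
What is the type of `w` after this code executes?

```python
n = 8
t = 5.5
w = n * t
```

int * float returns float (8 * 5.5 = 44.0)

float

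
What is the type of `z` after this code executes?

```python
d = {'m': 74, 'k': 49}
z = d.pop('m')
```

dict.pop() returns the value (int)

int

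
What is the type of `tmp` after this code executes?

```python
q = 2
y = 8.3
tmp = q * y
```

int * float returns float (2 * 8.3 = 16.6)

float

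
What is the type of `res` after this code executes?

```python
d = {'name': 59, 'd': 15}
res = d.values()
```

.values() returns a dict_values view object

dict_values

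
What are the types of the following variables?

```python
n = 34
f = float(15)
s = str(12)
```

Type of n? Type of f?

n is int; f is float

int, float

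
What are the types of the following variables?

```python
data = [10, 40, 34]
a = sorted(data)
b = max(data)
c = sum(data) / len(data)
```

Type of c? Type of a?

int / int returns float; sorted() returns list

float, list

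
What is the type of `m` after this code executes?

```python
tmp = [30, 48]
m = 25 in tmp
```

'in' operator returns bool

bool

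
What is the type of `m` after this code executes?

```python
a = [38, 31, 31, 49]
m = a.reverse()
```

list.reverse() returns None

NoneType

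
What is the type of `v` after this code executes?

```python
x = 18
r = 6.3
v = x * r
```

int * float returns float (18 * 6.3 = 113.4)

float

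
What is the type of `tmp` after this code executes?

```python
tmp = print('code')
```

print() returns None

NoneType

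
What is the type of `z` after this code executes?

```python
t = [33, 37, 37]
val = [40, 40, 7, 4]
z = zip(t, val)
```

zip() returns a zip iterator object

zip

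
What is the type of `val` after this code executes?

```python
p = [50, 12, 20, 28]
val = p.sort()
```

list.sort() returns None (sorts in place)

NoneType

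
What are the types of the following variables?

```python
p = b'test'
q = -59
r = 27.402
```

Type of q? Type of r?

q is int; r is float

int, float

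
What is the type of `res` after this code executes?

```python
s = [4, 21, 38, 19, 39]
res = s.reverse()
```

list.reverse() returns None

NoneType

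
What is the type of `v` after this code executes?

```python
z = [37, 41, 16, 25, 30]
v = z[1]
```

Indexing a list of ints returns int (z[1] = 41)

int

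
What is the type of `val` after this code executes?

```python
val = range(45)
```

range() returns a range object

range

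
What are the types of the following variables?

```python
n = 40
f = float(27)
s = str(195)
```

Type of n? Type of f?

n is int; f is float

int, float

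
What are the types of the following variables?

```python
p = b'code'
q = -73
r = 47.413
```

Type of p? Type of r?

p is bytes; r is float

bytes, float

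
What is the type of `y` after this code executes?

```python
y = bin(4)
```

bin() returns str representation

str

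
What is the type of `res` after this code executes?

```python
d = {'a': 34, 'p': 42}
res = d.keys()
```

.keys() returns a dict_keys view object

dict_keys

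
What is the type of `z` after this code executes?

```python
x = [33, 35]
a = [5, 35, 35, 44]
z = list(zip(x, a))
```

list(zip(...)) returns a list of tuples

list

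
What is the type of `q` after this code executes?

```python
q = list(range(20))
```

list(range(...)) returns list

list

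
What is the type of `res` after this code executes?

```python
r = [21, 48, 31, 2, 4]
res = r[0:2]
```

Slicing a list always returns a list

list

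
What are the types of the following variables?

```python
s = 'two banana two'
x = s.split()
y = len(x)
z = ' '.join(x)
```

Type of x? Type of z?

str.split() returns list; str.join() returns str

list, str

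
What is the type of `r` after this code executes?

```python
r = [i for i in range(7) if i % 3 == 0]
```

A list comprehension [...] produces a list

list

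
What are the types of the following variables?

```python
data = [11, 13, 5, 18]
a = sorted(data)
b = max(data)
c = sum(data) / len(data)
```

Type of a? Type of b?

sorted() returns list; max of ints returns int

list, int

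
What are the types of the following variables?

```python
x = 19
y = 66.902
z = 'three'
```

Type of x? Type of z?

x is int; z is str

int, str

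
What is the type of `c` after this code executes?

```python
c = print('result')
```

print() returns None

NoneType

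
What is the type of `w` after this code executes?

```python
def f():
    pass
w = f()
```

A function with no return statement returns None

NoneType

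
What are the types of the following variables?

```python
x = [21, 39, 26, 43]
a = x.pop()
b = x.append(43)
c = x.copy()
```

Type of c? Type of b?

list.copy() returns list; list.append() returns None

list, NoneType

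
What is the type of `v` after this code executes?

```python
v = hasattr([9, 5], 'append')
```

hasattr() returns bool

bool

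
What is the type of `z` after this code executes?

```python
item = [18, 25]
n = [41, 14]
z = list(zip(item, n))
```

list(zip(...)) returns a list of tuples

list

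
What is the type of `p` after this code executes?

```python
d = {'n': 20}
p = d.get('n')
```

dict.get() returns the value (int) when key is found

int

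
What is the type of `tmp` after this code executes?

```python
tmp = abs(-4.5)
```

abs() of float returns float

float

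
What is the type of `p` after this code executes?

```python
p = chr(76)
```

chr() returns str (single character)

str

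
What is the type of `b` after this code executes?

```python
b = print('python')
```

print() returns None

NoneType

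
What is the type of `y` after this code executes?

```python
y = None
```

None has type NoneType

NoneType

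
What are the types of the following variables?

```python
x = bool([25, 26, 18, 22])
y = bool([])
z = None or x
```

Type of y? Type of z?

bool() returns bool; None or <bool> returns the bool

bool, bool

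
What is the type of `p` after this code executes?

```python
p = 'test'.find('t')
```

str.find() returns int (index, or -1)

int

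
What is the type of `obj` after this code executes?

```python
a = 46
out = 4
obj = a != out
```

Comparison operators return bool

bool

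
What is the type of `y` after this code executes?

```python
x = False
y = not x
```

'not' always returns bool

bool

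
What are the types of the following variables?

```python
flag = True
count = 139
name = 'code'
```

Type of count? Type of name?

count is int; name is str

int, str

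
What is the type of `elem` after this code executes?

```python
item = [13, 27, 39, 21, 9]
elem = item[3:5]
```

Slicing a list always returns a list

list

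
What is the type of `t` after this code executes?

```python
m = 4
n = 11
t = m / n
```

int / int always returns float in Python 3 (4 / 11 = 0.363636)

float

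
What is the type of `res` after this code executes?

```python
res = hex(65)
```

hex() returns str representation

str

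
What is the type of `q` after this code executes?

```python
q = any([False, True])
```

any() returns bool

bool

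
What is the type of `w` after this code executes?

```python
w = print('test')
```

print() returns None

NoneType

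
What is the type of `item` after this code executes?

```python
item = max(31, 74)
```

max() of ints returns int

int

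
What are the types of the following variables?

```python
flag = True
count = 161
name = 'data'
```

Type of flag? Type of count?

flag is bool; count is int

bool, int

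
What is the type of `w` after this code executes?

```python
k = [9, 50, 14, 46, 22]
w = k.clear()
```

list.clear() returns None

NoneType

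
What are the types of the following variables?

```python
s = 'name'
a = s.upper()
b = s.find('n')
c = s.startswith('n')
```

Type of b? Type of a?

str.find() returns int; str.upper() returns str

int, str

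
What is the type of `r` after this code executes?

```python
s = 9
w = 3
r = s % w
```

int % int returns int (9 % 3 = 0)

int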